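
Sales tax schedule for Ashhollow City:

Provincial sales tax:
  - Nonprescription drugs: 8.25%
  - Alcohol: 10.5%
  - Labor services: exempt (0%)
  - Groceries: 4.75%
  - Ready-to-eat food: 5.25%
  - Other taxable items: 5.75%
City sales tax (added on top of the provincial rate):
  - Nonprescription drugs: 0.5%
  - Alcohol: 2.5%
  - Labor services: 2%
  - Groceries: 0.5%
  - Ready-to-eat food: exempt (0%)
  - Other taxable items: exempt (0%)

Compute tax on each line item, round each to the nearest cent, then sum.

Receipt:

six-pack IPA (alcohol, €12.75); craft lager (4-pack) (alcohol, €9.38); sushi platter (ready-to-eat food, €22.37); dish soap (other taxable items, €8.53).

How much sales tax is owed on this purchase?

€4.54

Six-pack IPA €12.75: alcohol → 10.5% + 2.5% city = 13% → €1.66
Craft lager (4-pack) €9.38: alcohol → 10.5% + 2.5% city = 13% → €1.22
Sushi platter €22.37: ready-to-eat food → 5.25% + 0% city = 5.25% → €1.17
Dish soap €8.53: other taxable items → 5.75% + 0% city = 5.75% → €0.49
Total tax = €1.66 + €1.22 + €1.17 + €0.49 = €4.54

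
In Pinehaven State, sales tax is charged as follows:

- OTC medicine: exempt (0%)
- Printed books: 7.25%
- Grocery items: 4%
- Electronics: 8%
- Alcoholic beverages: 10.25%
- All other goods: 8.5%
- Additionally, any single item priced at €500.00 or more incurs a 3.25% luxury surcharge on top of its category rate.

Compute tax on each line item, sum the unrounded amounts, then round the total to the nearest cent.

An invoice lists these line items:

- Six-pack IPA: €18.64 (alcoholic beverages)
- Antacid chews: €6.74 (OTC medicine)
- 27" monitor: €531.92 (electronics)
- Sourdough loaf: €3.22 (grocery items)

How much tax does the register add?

€61.88

Six-pack IPA €18.64: alcoholic beverages → 10.25% → €1.9106
Antacid chews €6.74: OTC medicine → 0% → €0.00
27" monitor €531.92: electronics → 8% + 3.25% surcharge = 11.25% → €59.841
Sourdough loaf €3.22: grocery items → 4% → €0.1288
Unrounded tax sum = €61.8804 → €61.88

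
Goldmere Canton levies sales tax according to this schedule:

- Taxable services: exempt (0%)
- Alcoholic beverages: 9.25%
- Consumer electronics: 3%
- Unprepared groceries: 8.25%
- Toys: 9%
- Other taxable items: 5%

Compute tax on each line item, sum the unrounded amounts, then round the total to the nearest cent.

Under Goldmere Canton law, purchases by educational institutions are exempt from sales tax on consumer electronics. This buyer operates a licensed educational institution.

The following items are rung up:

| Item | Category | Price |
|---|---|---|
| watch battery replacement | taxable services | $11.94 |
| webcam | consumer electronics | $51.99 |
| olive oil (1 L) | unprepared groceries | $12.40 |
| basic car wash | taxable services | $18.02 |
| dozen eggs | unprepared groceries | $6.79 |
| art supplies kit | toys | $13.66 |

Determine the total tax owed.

Watch battery replacement $11.94: taxable services → 0% → $0.00
Webcam $51.99: consumer electronics, buyer-exempt → 0% → $0.00
Olive oil (1 L) $12.40: unprepared groceries → 8.25% → $1.023
Basic car wash $18.02: taxable services → 0% → $0.00
Dozen eggs $6.79: unprepared groceries → 8.25% → $0.560175
Art supplies kit $13.66: toys → 9% → $1.2294
Unrounded tax sum = $2.812575 → $2.81

$2.81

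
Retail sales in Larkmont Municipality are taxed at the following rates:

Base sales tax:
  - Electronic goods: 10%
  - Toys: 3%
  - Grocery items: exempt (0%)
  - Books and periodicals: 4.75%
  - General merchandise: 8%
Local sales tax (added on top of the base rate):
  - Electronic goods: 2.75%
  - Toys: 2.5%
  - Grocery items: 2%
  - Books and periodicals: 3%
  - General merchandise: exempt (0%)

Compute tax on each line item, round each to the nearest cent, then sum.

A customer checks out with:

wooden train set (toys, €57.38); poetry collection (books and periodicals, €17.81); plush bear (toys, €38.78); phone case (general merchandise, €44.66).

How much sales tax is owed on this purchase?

€10.24

Wooden train set €57.38: toys → 3% + 2.5% local = 5.5% → €3.16
Poetry collection €17.81: books and periodicals → 4.75% + 3% local = 7.75% → €1.38
Plush bear €38.78: toys → 3% + 2.5% local = 5.5% → €2.13
Phone case €44.66: general merchandise → 8% + 0% local = 8% → €3.57
Total tax = €3.16 + €1.38 + €2.13 + €3.57 = €10.24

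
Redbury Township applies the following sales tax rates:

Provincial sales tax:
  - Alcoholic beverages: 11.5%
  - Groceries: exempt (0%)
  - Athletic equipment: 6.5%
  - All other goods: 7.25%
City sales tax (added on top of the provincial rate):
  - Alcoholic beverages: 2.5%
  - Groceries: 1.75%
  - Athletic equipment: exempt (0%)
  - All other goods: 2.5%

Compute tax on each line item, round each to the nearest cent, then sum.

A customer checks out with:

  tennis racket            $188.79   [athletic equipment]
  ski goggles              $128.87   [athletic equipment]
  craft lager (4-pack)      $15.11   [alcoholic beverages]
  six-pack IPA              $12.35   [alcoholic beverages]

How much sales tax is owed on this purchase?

Tennis racket $188.79: athletic equipment → 6.5% + 0% city = 6.5% → $12.27
Ski goggles $128.87: athletic equipment → 6.5% + 0% city = 6.5% → $8.38
Craft lager (4-pack) $15.11: alcoholic beverages → 11.5% + 2.5% city = 14% → $2.12
Six-pack IPA $12.35: alcoholic beverages → 11.5% + 2.5% city = 14% → $1.73
Total tax = $12.27 + $8.38 + $2.12 + $1.73 = $24.50

$24.50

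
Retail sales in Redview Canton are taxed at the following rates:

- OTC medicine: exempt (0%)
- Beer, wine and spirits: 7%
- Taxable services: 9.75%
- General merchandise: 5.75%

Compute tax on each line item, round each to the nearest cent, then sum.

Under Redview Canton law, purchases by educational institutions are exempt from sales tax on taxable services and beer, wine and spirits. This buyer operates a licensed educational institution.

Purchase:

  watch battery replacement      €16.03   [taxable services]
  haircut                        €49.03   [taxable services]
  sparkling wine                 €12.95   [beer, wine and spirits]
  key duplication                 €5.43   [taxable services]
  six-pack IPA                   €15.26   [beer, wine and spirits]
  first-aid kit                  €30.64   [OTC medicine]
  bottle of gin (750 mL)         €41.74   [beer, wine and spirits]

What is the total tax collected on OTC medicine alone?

First-aid kit €30.64: OTC medicine → 0% → €0.00
Tax on OTC medicine = €0.00

€0.00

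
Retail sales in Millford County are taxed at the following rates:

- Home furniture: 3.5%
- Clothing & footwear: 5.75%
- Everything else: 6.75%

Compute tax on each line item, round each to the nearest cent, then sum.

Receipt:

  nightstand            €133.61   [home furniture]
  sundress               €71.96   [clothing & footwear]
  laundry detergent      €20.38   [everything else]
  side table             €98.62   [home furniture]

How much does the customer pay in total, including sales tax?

€338.22

Nightstand €133.61: home furniture → 3.5% → €4.68
Sundress €71.96: clothing & footwear → 5.75% → €4.14
Laundry detergent €20.38: everything else → 6.75% → €1.38
Side table €98.62: home furniture → 3.5% → €3.45
Subtotal = €324.57; tax = €13.65; total due = €338.22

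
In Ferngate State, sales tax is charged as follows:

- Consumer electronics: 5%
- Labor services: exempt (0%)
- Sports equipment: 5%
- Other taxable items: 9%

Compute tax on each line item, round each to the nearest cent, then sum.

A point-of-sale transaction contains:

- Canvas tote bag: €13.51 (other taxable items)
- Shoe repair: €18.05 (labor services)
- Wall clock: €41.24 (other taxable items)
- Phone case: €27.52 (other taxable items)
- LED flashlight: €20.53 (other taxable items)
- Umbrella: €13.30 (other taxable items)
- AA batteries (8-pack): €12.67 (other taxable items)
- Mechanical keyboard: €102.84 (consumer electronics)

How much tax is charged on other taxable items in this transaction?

€11.60

Canvas tote bag €13.51: other taxable items → 9% → €1.22
Wall clock €41.24: other taxable items → 9% → €3.71
Phone case €27.52: other taxable items → 9% → €2.48
LED flashlight €20.53: other taxable items → 9% → €1.85
Umbrella €13.30: other taxable items → 9% → €1.20
AA batteries (8-pack) €12.67: other taxable items → 9% → €1.14
Tax on other taxable items = €1.22 + €3.71 + €2.48 + €1.85 + €1.20 + €1.14 = €11.60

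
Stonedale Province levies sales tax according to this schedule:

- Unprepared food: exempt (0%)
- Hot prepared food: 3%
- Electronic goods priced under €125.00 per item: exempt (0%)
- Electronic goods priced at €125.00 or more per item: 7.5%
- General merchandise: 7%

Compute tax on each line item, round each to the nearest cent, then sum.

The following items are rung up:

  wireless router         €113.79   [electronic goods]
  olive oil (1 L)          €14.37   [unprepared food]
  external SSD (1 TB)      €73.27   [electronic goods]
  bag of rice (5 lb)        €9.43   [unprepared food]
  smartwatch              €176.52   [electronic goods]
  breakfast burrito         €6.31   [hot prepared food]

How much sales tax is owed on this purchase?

€13.43

Wireless router €113.79: electronic goods, under €125.00 → 0% → €0.00
Olive oil (1 L) €14.37: unprepared food → 0% → €0.00
External SSD (1 TB) €73.27: electronic goods, under €125.00 → 0% → €0.00
Bag of rice (5 lb) €9.43: unprepared food → 0% → €0.00
Smartwatch €176.52: electronic goods, €125.00 or more → 7.5% → €13.24
Breakfast burrito €6.31: hot prepared food → 3% → €0.19
Total tax = €13.24 + €0.19 = €13.43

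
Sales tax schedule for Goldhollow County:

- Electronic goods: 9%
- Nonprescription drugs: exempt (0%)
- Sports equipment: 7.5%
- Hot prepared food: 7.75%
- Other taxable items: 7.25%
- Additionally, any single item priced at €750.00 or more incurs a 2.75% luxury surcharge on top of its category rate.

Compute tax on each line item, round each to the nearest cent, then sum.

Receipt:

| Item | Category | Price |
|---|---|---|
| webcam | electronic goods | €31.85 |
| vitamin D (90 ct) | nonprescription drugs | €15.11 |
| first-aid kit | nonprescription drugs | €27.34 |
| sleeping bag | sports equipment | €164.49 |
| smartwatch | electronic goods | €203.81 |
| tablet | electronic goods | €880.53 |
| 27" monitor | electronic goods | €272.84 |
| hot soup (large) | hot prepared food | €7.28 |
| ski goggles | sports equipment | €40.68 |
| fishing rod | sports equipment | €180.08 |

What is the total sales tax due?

Webcam €31.85: electronic goods → 9% → €2.87
Vitamin D (90 ct) €15.11: nonprescription drugs → 0% → €0.00
First-aid kit €27.34: nonprescription drugs → 0% → €0.00
Sleeping bag €164.49: sports equipment → 7.5% → €12.34
Smartwatch €203.81: electronic goods → 9% → €18.34
Tablet €880.53: electronic goods → 9% + 2.75% surcharge = 11.75% → €103.46
27" monitor €272.84: electronic goods → 9% → €24.56
Hot soup (large) €7.28: hot prepared food → 7.75% → €0.56
Ski goggles €40.68: sports equipment → 7.5% → €3.05
Fishing rod €180.08: sports equipment → 7.5% → €13.51
Total tax = €2.87 + €12.34 + €18.34 + €103.46 + €24.56 + €0.56 + €3.05 + €13.51 = €178.69

€178.69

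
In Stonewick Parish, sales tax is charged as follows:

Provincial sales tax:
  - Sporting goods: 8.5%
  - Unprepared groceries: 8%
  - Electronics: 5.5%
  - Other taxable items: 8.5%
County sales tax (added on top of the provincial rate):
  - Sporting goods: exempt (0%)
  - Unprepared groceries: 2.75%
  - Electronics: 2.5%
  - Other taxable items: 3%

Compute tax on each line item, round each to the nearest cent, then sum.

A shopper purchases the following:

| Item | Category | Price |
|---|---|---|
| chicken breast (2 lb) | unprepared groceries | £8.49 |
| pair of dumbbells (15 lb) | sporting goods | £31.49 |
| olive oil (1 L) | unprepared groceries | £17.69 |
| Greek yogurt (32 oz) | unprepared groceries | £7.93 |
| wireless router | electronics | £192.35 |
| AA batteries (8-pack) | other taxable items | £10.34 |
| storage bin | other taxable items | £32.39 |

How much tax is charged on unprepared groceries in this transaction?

£3.66

Chicken breast (2 lb) £8.49: unprepared groceries → 8% + 2.75% county = 10.75% → £0.91
Olive oil (1 L) £17.69: unprepared groceries → 8% + 2.75% county = 10.75% → £1.90
Greek yogurt (32 oz) £7.93: unprepared groceries → 8% + 2.75% county = 10.75% → £0.85
Tax on unprepared groceries = £0.91 + £1.90 + £0.85 = £3.66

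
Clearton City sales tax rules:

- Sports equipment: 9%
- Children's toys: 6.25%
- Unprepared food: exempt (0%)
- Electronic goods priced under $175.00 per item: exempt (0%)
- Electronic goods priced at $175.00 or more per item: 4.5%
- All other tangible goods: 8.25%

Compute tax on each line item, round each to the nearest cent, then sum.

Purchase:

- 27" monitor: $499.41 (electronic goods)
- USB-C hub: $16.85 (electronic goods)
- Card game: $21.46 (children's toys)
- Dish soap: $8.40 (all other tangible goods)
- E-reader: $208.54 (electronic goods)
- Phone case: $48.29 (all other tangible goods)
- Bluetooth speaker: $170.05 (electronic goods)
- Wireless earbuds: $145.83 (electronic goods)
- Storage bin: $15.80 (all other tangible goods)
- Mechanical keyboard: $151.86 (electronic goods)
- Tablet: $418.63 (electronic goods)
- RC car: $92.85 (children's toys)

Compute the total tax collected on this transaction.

$63.80

27" monitor $499.41: electronic goods, $175.00 or more → 4.5% → $22.47
USB-C hub $16.85: electronic goods, under $175.00 → 0% → $0.00
Card game $21.46: children's toys → 6.25% → $1.34
Dish soap $8.40: all other tangible goods → 8.25% → $0.69
E-reader $208.54: electronic goods, $175.00 or more → 4.5% → $9.38
Phone case $48.29: all other tangible goods → 8.25% → $3.98
Bluetooth speaker $170.05: electronic goods, under $175.00 → 0% → $0.00
Wireless earbuds $145.83: electronic goods, under $175.00 → 0% → $0.00
Storage bin $15.80: all other tangible goods → 8.25% → $1.30
Mechanical keyboard $151.86: electronic goods, under $175.00 → 0% → $0.00
Tablet $418.63: electronic goods, $175.00 or more → 4.5% → $18.84
RC car $92.85: children's toys → 6.25% → $5.80
Total tax = $22.47 + $1.34 + $0.69 + $9.38 + $3.98 + $1.30 + $18.84 + $5.80 = $63.80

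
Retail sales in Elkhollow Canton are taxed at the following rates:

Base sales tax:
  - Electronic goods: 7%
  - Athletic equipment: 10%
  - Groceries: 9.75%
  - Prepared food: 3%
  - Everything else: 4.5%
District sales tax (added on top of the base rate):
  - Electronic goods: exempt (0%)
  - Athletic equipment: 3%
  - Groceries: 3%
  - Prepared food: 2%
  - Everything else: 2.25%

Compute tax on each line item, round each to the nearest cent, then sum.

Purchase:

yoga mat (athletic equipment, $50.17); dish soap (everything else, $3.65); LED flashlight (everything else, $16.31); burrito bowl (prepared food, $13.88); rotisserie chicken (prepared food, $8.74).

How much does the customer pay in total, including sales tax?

Yoga mat $50.17: athletic equipment → 10% + 3% district = 13% → $6.52
Dish soap $3.65: everything else → 4.5% + 2.25% district = 6.75% → $0.25
LED flashlight $16.31: everything else → 4.5% + 2.25% district = 6.75% → $1.10
Burrito bowl $13.88: prepared food → 3% + 2% district = 5% → $0.69
Rotisserie chicken $8.74: prepared food → 3% + 2% district = 5% → $0.44
Subtotal = $92.75; tax = $9.00; total due = $101.75

$101.75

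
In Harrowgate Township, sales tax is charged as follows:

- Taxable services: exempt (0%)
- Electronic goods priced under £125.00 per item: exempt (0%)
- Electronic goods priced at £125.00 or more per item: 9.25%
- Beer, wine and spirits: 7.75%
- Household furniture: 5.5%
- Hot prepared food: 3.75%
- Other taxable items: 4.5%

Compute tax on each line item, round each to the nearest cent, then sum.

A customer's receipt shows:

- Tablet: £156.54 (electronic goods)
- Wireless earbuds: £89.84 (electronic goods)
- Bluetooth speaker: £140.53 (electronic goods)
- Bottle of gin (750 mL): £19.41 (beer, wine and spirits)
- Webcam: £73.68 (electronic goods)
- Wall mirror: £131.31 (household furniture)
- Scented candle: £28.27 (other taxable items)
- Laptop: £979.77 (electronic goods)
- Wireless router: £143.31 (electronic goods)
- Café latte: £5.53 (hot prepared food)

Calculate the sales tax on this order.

Tablet £156.54: electronic goods, £125.00 or more → 9.25% → £14.48
Wireless earbuds £89.84: electronic goods, under £125.00 → 0% → £0.00
Bluetooth speaker £140.53: electronic goods, £125.00 or more → 9.25% → £13.00
Bottle of gin (750 mL) £19.41: beer, wine and spirits → 7.75% → £1.50
Webcam £73.68: electronic goods, under £125.00 → 0% → £0.00
Wall mirror £131.31: household furniture → 5.5% → £7.22
Scented candle £28.27: other taxable items → 4.5% → £1.27
Laptop £979.77: electronic goods, £125.00 or more → 9.25% → £90.63
Wireless router £143.31: electronic goods, £125.00 or more → 9.25% → £13.26
Café latte £5.53: hot prepared food → 3.75% → £0.21
Total tax = £14.48 + £13.00 + £1.50 + £7.22 + £1.27 + £90.63 + £13.26 + £0.21 = £141.57

£141.57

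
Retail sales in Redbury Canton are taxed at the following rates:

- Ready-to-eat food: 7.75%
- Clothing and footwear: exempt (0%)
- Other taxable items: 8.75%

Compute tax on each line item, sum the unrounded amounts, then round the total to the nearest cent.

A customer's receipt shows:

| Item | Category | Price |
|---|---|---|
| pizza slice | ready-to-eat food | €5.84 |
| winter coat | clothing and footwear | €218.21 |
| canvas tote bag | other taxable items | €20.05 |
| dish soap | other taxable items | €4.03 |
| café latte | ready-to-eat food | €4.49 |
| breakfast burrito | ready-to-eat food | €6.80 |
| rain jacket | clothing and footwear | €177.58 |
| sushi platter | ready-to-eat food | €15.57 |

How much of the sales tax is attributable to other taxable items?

€2.11

Canvas tote bag €20.05: other taxable items → 8.75% → €1.754375
Dish soap €4.03: other taxable items → 8.75% → €0.352625
Tax on other taxable items: unrounded sum = €2.107 → €2.11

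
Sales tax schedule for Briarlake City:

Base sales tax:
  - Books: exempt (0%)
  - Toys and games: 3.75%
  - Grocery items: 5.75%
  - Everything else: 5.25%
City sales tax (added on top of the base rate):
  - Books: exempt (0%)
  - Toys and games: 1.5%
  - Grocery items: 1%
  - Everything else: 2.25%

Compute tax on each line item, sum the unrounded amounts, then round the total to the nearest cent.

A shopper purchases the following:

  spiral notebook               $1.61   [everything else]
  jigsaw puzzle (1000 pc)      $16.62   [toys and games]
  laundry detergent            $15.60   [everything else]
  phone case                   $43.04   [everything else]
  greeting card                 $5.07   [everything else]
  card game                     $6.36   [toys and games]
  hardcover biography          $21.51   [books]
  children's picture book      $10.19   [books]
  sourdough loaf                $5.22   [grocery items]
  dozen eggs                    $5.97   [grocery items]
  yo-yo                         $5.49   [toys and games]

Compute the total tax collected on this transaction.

Spiral notebook $1.61: everything else → 5.25% + 2.25% city = 7.5% → $0.12075
Jigsaw puzzle (1000 pc) $16.62: toys and games → 3.75% + 1.5% city = 5.25% → $0.87255
Laundry detergent $15.60: everything else → 5.25% + 2.25% city = 7.5% → $1.17
Phone case $43.04: everything else → 5.25% + 2.25% city = 7.5% → $3.228
Greeting card $5.07: everything else → 5.25% + 2.25% city = 7.5% → $0.38025
Card game $6.36: toys and games → 3.75% + 1.5% city = 5.25% → $0.3339
Hardcover biography $21.51: books → 0% + 0% city = 0% → $0.00
Children's picture book $10.19: books → 0% + 0% city = 0% → $0.00
Sourdough loaf $5.22: grocery items → 5.75% + 1% city = 6.75% → $0.35235
Dozen eggs $5.97: grocery items → 5.75% + 1% city = 6.75% → $0.402975
Yo-yo $5.49: toys and games → 3.75% + 1.5% city = 5.25% → $0.288225
Unrounded tax sum = $7.149 → $7.15

$7.15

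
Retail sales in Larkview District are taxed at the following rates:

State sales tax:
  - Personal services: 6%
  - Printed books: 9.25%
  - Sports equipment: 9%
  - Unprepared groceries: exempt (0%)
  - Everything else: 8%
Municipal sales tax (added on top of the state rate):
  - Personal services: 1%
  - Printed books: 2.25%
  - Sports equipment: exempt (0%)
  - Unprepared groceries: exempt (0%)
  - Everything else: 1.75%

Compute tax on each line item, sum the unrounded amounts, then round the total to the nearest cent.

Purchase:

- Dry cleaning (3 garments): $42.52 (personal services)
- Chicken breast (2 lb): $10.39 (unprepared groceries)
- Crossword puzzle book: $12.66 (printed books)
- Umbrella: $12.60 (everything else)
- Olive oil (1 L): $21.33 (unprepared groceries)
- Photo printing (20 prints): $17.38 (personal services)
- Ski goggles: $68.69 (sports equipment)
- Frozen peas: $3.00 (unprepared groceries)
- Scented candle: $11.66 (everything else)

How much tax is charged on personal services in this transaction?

$4.19

Dry cleaning (3 garments) $42.52: personal services → 6% + 1% municipal = 7% → $2.9764
Photo printing (20 prints) $17.38: personal services → 6% + 1% municipal = 7% → $1.2166
Tax on personal services: unrounded sum = $4.193 → $4.19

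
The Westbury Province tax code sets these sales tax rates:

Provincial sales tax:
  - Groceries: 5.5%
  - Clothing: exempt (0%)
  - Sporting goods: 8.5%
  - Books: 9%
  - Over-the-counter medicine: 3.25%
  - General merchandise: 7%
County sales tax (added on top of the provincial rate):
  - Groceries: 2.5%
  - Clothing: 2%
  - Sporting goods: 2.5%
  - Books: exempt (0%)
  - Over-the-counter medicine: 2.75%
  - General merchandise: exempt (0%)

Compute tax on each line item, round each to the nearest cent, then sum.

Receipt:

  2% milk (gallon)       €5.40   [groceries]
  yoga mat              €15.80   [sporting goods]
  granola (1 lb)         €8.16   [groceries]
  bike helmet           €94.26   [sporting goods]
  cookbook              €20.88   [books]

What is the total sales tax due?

2% milk (gallon) €5.40: groceries → 5.5% + 2.5% county = 8% → €0.43
Yoga mat €15.80: sporting goods → 8.5% + 2.5% county = 11% → €1.74
Granola (1 lb) €8.16: groceries → 5.5% + 2.5% county = 8% → €0.65
Bike helmet €94.26: sporting goods → 8.5% + 2.5% county = 11% → €10.37
Cookbook €20.88: books → 9% + 0% county = 9% → €1.88
Total tax = €0.43 + €1.74 + €0.65 + €10.37 + €1.88 = €15.07

€15.07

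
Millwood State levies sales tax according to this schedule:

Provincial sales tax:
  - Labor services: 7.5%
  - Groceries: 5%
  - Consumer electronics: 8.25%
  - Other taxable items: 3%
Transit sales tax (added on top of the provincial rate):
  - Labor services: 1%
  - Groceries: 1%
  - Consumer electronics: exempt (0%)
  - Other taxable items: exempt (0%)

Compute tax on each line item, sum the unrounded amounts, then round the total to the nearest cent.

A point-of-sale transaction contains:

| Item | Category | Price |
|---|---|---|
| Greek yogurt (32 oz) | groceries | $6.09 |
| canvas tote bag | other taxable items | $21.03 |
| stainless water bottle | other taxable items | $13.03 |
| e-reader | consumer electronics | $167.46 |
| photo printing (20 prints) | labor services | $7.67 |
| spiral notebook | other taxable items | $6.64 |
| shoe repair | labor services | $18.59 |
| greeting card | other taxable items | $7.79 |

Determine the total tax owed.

Greek yogurt (32 oz) $6.09: groceries → 5% + 1% transit = 6% → $0.3654
Canvas tote bag $21.03: other taxable items → 3% + 0% transit = 3% → $0.6309
Stainless water bottle $13.03: other taxable items → 3% + 0% transit = 3% → $0.3909
E-reader $167.46: consumer electronics → 8.25% + 0% transit = 8.25% → $13.81545
Photo printing (20 prints) $7.67: labor services → 7.5% + 1% transit = 8.5% → $0.65195
Spiral notebook $6.64: other taxable items → 3% + 0% transit = 3% → $0.1992
Shoe repair $18.59: labor services → 7.5% + 1% transit = 8.5% → $1.58015
Greeting card $7.79: other taxable items → 3% + 0% transit = 3% → $0.2337
Unrounded tax sum = $17.86765 → $17.87

$17.87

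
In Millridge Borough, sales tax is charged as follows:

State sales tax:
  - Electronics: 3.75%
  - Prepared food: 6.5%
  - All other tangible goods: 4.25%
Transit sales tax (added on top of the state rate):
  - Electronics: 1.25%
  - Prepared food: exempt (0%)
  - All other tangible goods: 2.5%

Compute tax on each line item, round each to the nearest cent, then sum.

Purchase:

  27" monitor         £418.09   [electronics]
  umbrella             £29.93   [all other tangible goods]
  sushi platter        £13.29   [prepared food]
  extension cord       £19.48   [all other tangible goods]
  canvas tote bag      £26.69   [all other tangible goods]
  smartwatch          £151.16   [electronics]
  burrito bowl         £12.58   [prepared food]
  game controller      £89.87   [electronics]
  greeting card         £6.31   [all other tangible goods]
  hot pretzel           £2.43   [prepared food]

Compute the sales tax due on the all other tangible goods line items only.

Umbrella £29.93: all other tangible goods → 4.25% + 2.5% transit = 6.75% → £2.02
Extension cord £19.48: all other tangible goods → 4.25% + 2.5% transit = 6.75% → £1.31
Canvas tote bag £26.69: all other tangible goods → 4.25% + 2.5% transit = 6.75% → £1.80
Greeting card £6.31: all other tangible goods → 4.25% + 2.5% transit = 6.75% → £0.43
Tax on all other tangible goods = £2.02 + £1.31 + £1.80 + £0.43 = £5.56

£5.56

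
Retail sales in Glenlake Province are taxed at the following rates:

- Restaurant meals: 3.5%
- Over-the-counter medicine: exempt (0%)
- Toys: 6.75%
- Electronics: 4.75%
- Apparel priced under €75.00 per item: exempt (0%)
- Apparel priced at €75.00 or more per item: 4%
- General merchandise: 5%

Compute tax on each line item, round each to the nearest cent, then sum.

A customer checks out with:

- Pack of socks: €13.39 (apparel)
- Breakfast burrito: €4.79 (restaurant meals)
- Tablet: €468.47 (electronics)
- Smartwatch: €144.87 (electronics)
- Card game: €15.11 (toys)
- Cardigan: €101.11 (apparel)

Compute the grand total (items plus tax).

€782.10

Pack of socks €13.39: apparel, under €75.00 → 0% → €0.00
Breakfast burrito €4.79: restaurant meals → 3.5% → €0.17
Tablet €468.47: electronics → 4.75% → €22.25
Smartwatch €144.87: electronics → 4.75% → €6.88
Card game €15.11: toys → 6.75% → €1.02
Cardigan €101.11: apparel, €75.00 or more → 4% → €4.04
Subtotal = €747.74; tax = €34.36; total due = €782.10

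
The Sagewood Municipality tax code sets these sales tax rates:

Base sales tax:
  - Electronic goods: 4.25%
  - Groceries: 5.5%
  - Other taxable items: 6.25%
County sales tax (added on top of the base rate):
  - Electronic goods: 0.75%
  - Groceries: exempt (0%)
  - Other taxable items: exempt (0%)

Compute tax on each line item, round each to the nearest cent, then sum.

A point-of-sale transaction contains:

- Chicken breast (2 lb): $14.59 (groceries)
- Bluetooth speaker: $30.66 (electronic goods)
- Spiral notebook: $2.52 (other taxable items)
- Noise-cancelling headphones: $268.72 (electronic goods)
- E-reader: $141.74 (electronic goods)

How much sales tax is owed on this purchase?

$23.02

Chicken breast (2 lb) $14.59: groceries → 5.5% + 0% county = 5.5% → $0.80
Bluetooth speaker $30.66: electronic goods → 4.25% + 0.75% county = 5% → $1.53
Spiral notebook $2.52: other taxable items → 6.25% + 0% county = 6.25% → $0.16
Noise-cancelling headphones $268.72: electronic goods → 4.25% + 0.75% county = 5% → $13.44
E-reader $141.74: electronic goods → 4.25% + 0.75% county = 5% → $7.09
Total tax = $0.80 + $1.53 + $0.16 + $13.44 + $7.09 = $23.02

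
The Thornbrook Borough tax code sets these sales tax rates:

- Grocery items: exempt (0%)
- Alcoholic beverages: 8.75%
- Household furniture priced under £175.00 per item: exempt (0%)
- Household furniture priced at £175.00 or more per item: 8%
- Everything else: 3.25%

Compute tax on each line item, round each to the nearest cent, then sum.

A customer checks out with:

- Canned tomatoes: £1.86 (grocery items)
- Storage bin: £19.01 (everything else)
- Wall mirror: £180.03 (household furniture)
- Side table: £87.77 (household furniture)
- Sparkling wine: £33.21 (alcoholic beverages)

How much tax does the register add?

Canned tomatoes £1.86: grocery items → 0% → £0.00
Storage bin £19.01: everything else → 3.25% → £0.62
Wall mirror £180.03: household furniture, £175.00 or more → 8% → £14.40
Side table £87.77: household furniture, under £175.00 → 0% → £0.00
Sparkling wine £33.21: alcoholic beverages → 8.75% → £2.91
Total tax = £0.62 + £14.40 + £2.91 = £17.93

£17.93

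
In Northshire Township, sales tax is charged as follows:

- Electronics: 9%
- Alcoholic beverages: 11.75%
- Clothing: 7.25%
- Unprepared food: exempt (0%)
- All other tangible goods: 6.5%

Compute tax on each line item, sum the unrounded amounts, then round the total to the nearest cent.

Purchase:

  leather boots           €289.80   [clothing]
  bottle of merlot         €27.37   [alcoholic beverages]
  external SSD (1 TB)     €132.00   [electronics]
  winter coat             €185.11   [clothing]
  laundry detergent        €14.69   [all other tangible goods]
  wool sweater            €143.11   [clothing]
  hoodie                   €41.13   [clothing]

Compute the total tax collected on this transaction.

€63.84

Leather boots €289.80: clothing → 7.25% → €21.0105
Bottle of merlot €27.37: alcoholic beverages → 11.75% → €3.215975
External SSD (1 TB) €132.00: electronics → 9% → €11.88
Winter coat €185.11: clothing → 7.25% → €13.420475
Laundry detergent €14.69: all other tangible goods → 6.5% → €0.95485
Wool sweater €143.11: clothing → 7.25% → €10.375475
Hoodie €41.13: clothing → 7.25% → €2.981925
Unrounded tax sum = €63.8392 → €63.84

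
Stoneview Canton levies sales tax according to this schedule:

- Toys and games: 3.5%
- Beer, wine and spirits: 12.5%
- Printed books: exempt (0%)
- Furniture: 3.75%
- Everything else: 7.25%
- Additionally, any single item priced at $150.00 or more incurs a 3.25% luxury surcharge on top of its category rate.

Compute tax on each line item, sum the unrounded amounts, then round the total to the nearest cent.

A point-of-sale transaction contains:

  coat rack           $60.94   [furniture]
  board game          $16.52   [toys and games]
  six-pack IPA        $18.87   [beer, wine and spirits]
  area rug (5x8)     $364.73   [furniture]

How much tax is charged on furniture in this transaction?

Coat rack $60.94: furniture → 3.75% → $2.28525
Area rug (5x8) $364.73: furniture → 3.75% + 3.25% surcharge = 7% → $25.5311
Tax on furniture: unrounded sum = $27.81635 → $27.82

$27.82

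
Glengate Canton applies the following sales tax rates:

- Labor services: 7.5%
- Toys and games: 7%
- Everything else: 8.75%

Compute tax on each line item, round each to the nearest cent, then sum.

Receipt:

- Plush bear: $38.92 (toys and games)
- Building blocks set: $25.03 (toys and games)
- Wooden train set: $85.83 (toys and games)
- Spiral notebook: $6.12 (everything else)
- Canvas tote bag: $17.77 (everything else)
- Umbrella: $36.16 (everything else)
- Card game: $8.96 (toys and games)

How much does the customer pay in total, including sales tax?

Plush bear $38.92: toys and games → 7% → $2.72
Building blocks set $25.03: toys and games → 7% → $1.75
Wooden train set $85.83: toys and games → 7% → $6.01
Spiral notebook $6.12: everything else → 8.75% → $0.54
Canvas tote bag $17.77: everything else → 8.75% → $1.55
Umbrella $36.16: everything else → 8.75% → $3.16
Card game $8.96: toys and games → 7% → $0.63
Subtotal = $218.79; tax = $16.36; total due = $235.15

$235.15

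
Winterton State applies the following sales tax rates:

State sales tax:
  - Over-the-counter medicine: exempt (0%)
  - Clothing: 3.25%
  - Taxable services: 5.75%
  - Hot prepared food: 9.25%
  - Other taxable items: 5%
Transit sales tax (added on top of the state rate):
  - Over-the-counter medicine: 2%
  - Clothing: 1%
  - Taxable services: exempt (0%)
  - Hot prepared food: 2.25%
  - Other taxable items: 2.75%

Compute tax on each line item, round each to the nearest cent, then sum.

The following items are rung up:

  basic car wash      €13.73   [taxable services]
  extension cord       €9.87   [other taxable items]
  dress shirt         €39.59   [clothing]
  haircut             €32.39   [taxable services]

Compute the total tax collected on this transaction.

Basic car wash €13.73: taxable services → 5.75% + 0% transit = 5.75% → €0.79
Extension cord €9.87: other taxable items → 5% + 2.75% transit = 7.75% → €0.76
Dress shirt €39.59: clothing → 3.25% + 1% transit = 4.25% → €1.68
Haircut €32.39: taxable services → 5.75% + 0% transit = 5.75% → €1.86
Total tax = €0.79 + €0.76 + €1.68 + €1.86 = €5.09

€5.09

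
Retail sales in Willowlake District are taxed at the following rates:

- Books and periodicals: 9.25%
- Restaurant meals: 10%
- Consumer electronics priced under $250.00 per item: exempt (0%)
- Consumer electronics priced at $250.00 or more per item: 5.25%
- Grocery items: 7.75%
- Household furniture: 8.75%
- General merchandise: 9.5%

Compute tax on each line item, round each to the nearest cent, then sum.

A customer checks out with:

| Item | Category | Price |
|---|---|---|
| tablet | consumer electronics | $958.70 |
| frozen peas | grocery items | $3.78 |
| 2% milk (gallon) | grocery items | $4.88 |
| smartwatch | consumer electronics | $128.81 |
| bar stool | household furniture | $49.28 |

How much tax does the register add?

Tablet $958.70: consumer electronics, $250.00 or more → 5.25% → $50.33
Frozen peas $3.78: grocery items → 7.75% → $0.29
2% milk (gallon) $4.88: grocery items → 7.75% → $0.38
Smartwatch $128.81: consumer electronics, under $250.00 → 0% → $0.00
Bar stool $49.28: household furniture → 8.75% → $4.31
Total tax = $50.33 + $0.29 + $0.38 + $4.31 = $55.31

$55.31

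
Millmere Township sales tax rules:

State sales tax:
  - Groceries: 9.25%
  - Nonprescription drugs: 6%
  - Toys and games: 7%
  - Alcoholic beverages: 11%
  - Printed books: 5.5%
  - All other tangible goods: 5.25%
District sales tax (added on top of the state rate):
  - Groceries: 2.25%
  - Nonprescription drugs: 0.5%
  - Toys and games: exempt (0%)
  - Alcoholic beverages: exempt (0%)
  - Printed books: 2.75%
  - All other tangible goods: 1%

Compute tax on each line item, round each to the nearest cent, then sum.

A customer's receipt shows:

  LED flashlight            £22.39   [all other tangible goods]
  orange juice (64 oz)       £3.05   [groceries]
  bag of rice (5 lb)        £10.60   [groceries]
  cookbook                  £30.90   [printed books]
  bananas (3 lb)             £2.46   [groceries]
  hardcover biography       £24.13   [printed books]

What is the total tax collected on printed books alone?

£4.54

Cookbook £30.90: printed books → 5.5% + 2.75% district = 8.25% → £2.55
Hardcover biography £24.13: printed books → 5.5% + 2.75% district = 8.25% → £1.99
Tax on printed books = £2.55 + £1.99 = £4.54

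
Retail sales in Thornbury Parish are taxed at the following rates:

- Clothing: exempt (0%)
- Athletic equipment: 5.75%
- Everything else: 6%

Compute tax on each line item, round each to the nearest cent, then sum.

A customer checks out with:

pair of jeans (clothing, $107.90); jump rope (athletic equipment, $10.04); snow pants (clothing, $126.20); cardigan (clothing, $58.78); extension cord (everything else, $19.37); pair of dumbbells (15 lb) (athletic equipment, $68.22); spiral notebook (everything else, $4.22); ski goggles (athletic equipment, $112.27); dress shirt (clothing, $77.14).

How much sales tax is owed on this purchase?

Pair of jeans $107.90: clothing → 0% → $0.00
Jump rope $10.04: athletic equipment → 5.75% → $0.58
Snow pants $126.20: clothing → 0% → $0.00
Cardigan $58.78: clothing → 0% → $0.00
Extension cord $19.37: everything else → 6% → $1.16
Pair of dumbbells (15 lb) $68.22: athletic equipment → 5.75% → $3.92
Spiral notebook $4.22: everything else → 6% → $0.25
Ski goggles $112.27: athletic equipment → 5.75% → $6.46
Dress shirt $77.14: clothing → 0% → $0.00
Total tax = $0.58 + $1.16 + $3.92 + $0.25 + $6.46 = $12.37

$12.37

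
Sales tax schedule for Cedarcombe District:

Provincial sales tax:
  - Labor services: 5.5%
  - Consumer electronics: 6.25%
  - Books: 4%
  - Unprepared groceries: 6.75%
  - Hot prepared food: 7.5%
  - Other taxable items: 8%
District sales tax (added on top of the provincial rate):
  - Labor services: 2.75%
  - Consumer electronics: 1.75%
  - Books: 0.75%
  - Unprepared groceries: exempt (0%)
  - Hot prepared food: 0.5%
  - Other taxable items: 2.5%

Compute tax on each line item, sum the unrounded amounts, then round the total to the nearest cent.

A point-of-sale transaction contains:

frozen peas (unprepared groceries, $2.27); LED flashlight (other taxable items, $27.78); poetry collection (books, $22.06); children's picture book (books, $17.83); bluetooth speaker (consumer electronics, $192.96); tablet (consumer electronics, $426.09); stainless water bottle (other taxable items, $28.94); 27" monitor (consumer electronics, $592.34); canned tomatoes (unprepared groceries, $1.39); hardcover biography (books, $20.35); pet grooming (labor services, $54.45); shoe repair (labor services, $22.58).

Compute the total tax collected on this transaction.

$112.33

Frozen peas $2.27: unprepared groceries → 6.75% + 0% district = 6.75% → $0.153225
LED flashlight $27.78: other taxable items → 8% + 2.5% district = 10.5% → $2.9169
Poetry collection $22.06: books → 4% + 0.75% district = 4.75% → $1.04785
Children's picture book $17.83: books → 4% + 0.75% district = 4.75% → $0.846925
Bluetooth speaker $192.96: consumer electronics → 6.25% + 1.75% district = 8% → $15.4368
Tablet $426.09: consumer electronics → 6.25% + 1.75% district = 8% → $34.0872
Stainless water bottle $28.94: other taxable items → 8% + 2.5% district = 10.5% → $3.0387
27" monitor $592.34: consumer electronics → 6.25% + 1.75% district = 8% → $47.3872
Canned tomatoes $1.39: unprepared groceries → 6.75% + 0% district = 6.75% → $0.093825
Hardcover biography $20.35: books → 4% + 0.75% district = 4.75% → $0.966625
Pet grooming $54.45: labor services → 5.5% + 2.75% district = 8.25% → $4.492125
Shoe repair $22.58: labor services → 5.5% + 2.75% district = 8.25% → $1.86285
Unrounded tax sum = $112.330225 → $112.33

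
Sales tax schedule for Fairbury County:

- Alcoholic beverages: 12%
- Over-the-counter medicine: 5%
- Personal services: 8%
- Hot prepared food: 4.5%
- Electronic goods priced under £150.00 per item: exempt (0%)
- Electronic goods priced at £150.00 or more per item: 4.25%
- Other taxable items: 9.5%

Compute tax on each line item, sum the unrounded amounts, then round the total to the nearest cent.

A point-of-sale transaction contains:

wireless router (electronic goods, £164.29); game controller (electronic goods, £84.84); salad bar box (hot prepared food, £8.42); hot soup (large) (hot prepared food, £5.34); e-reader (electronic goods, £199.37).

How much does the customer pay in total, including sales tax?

£478.33

Wireless router £164.29: electronic goods, £150.00 or more → 4.25% → £6.982325
Game controller £84.84: electronic goods, under £150.00 → 0% → £0.00
Salad bar box £8.42: hot prepared food → 4.5% → £0.3789
Hot soup (large) £5.34: hot prepared food → 4.5% → £0.2403
E-reader £199.37: electronic goods, £150.00 or more → 4.25% → £8.473225
Subtotal = £462.26; unrounded tax = £16.07475 → £16.07; total due = £478.33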